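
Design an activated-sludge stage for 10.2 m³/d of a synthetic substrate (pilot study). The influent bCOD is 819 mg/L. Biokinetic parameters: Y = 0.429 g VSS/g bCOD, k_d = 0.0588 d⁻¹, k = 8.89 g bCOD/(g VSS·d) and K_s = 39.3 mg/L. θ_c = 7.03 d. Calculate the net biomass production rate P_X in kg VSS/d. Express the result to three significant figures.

P_X ≈ 2.53 kg VSS/d

For a completely mixed reactor with recycle the Lawrence–McCarty relation gives S = K_s·(1 + k_d·θ_c) / [θ_c·(Y·k − k_d) − 1] = 39.3 × (1 + 0.0588 × 7.03) / [7.03 × (0.429 × 8.89 − 0.0588) − 1] = 55.55 / 25.40 = 2.187 mg/L.
Correct the yield for decay: Y_obs = Y/(1 + k_d θ_c) = 0.429 / (1 + 0.0588 × 7.03) = 0.429 / 1.413 = 0.3035.
Q·(S₀ − S) = 10.2 × (819 − 2.19) × 10⁻³ = 8.331 kg/d removed.
Net biomass production P_X = Y_obs × Q·(S₀ − S) = 0.3035 × 8.331 = 2.529 kg VSS/d.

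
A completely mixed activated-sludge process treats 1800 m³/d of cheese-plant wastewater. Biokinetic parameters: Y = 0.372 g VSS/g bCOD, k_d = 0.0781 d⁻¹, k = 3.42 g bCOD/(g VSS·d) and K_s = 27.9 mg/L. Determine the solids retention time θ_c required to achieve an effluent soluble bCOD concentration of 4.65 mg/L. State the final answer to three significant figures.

From 1/θ_c = Y·k·S/(K_s + S) − k_d: Y·k·S/(K_s+S) = 0.372 × 3.42 × 4.65 / (27.9 + 4.65) = 0.1817 d⁻¹.
1/θ_c = 0.1817 − 0.0781 = 0.1036 d⁻¹, so θ_c = 9.648 d.

θ_c ≈ 9.65 d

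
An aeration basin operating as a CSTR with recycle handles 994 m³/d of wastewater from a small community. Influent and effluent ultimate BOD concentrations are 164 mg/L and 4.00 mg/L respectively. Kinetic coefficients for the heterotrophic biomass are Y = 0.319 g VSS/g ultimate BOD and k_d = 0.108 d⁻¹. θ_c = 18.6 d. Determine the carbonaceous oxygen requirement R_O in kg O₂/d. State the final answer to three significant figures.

Y_obs = Y / (1 + k_d θ_c) = 0.319 / (1 + 0.108 × 18.6) = 0.319 / 3.009 = 0.1060.
Substrate removed = Q·(S₀ − S) = 994 m³/d × (164 − 4.00) g/m³ = 1.59×10^5 g/d = 159.0 kg/d.
P_X = Y_obs·Q·(S₀ − S) = 0.1060 × 159.0 = 16.86 kg VSS/d.
R_O = Q·ΔS − 1.42 P_X = 159.0 − 23.94 = 135.1 kg O₂/d.

R_O ≈ 135 kg O₂/d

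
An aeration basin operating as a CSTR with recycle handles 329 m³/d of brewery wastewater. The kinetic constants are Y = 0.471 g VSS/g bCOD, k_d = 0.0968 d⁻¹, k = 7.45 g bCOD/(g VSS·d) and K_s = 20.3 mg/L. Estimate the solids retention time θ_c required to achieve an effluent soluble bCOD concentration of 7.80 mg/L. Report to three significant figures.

θ_c ≈ 1.14 d

At the target effluent, Y k S/(K_s+S) = 0.471×7.45×7.80/28.10 = 0.9740 d⁻¹.
θ_c = 1/(μ − k_d) = 1/(0.9740 − 0.0968) = 1/0.8772 = 1.140 d.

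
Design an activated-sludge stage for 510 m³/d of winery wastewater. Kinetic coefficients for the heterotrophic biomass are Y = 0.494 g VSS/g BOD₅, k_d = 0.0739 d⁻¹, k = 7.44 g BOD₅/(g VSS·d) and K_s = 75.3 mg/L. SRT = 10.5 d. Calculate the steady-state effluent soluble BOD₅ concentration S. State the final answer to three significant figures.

From the Monod/SRT balance for a CMAS, S = K_s·(1+k_d θ_c)/[θ_c·(Y k − k_d) − 1] = 75.3 × (1 + 0.0739 × 10.5) / [10.5 × (0.494 × 7.44 − 0.0739) − 1] = 133.7 / 36.82 = 3.632 mg/L.

S ≈ 3.63 mg/L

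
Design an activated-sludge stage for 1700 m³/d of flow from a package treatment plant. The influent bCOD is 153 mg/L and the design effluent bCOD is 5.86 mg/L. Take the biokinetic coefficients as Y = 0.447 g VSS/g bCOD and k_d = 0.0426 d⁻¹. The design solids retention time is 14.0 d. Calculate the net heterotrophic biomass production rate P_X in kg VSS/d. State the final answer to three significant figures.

Observed yield with endogenous decay: Y_obs = Y / (1 + k_d·θ_c) = 0.447 / (1 + 0.0426 × 14.0) = 0.447 / 1.596 = 0.2800 g VSS/g bCOD.
Q·(S₀ − S) = 1700 × (153 − 5.86) × 10⁻³ = 250.1 kg/d removed.
So the net sludge growth is P_X = 0.2800 × 250.1 = 70.04 kg VSS/d.

P_X ≈ 70.0 kg VSS/d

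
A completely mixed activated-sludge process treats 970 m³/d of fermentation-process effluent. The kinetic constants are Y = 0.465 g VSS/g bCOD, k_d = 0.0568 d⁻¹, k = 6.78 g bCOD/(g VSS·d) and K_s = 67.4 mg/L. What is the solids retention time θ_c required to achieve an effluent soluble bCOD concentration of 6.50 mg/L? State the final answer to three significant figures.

θ_c ≈ 4.54 d

Specific growth rate at S = 6.50 mg/L: μ = YkS/(K_s+S) = 0.465·6.78·6.50/(67.4+6.50) = 0.2773 d⁻¹.
1/θ_c = 0.2773 − 0.0568 = 0.2205 d⁻¹, so θ_c = 4.535 d.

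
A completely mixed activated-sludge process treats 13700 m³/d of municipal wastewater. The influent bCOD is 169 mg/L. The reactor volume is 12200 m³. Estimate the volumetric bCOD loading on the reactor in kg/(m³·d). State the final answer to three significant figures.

Volumetric loading L_v = Q·S₀ / V = 13700 × 169 g/m³ / 12200 m³ = 189.8 g/(m³·d) = 0.1898 kg bCOD/(m³·d).

L_v ≈ 0.190 kg bCOD/(m³·d)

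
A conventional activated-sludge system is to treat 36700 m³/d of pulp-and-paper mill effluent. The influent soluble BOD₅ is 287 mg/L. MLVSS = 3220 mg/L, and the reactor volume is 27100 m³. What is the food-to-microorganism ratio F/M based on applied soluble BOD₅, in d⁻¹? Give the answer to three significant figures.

F/M = applied load / biomass = Q·S₀/(V·X) = 36700 × 287 / (27100 × 3220) = 0.1207 d⁻¹.

F/M ≈ 0.121 d⁻¹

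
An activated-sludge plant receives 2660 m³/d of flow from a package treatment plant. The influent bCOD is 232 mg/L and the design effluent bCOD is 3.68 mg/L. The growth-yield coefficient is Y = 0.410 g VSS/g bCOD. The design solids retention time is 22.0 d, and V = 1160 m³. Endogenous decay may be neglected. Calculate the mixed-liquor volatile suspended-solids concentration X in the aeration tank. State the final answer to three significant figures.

From V·X = Y·Q·(S₀ − S)·θ_c (decay neglected): X = 0.410 × 2660 × (232 − 3.68) × 22.0 / 1160 = 4723 mg/L.

X ≈ 4720 mg/L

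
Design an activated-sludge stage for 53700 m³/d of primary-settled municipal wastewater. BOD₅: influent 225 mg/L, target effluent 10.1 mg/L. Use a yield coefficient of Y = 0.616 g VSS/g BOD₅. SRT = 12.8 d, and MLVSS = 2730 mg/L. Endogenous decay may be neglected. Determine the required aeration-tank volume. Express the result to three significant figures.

V ≈ 33300 m³

Biomass mass balance (decay neglected): V·X = Y·Q·(S₀ − S)·θ_c, so V = 0.616 × 53700 × (225 − 10.1) × 12.8 / 2730 = 33330 m³.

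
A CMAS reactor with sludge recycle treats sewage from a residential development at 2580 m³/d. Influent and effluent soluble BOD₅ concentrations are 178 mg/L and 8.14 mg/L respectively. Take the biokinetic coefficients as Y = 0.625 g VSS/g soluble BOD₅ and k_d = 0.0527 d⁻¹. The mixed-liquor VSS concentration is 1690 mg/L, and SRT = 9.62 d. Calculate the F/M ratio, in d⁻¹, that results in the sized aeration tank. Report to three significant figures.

F/M ≈ 0.263 d⁻¹

From the SRT design equation V = Y Q (S₀−S) θ_c / [X (1 + k_d θ_c)] = 0.625 × 2580 × (178 − 8.14) × 9.62 / [1690 × (1 + 0.0527 × 9.62)] = 2.63×10^6 / 2547 = 1035 m³.
F/M = Q·S₀ / (V·X) = 2580 × 178 / (1035 × 1690) = 0.2627 g soluble BOD₅·(g VSS·d)⁻¹.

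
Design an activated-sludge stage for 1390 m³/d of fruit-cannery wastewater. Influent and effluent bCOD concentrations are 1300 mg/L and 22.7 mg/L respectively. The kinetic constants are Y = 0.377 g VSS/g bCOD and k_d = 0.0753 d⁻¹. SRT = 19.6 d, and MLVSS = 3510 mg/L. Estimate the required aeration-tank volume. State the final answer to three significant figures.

Steady-state biomass mass balance: V·X·(1 + k_d·θ_c) = Y·Q·(S₀ − S)·θ_c, so V = 0.377 × 1390 × (1300 − 22.7) × 19.6 / [3510 × (1 + 0.0753 × 19.6)] = 1.31×10^7 / 8690 = 1510 m³.

V ≈ 1510 m³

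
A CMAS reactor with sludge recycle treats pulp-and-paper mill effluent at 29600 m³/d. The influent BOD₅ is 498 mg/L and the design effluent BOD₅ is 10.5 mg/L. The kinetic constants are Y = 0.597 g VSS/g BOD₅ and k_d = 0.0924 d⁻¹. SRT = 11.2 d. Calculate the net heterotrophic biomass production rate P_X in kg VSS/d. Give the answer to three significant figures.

P_X ≈ 4230 kg VSS/d

Y_obs = Y / (1 + k_d θ_c) = 0.597 / (1 + 0.0924 × 11.2) = 0.597 / 2.035 = 0.2934.
ΔS = 498 − 10.5 = 487.5 mg/L, so the substrate removal rate is 29600 × 487.5/1000 = 14430 kg BOD₅/d.
So the net sludge growth is P_X = 0.2934 × 14430 = 4234 kg VSS/d.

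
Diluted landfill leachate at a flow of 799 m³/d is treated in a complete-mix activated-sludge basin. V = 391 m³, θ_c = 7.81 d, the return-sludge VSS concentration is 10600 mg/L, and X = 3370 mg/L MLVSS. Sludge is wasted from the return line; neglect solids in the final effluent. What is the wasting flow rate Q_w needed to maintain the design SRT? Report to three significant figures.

Q_w = (V·X)/(θ_c X_r) = 391.0 × 3370 / (7.81 × 10600) = 15.92 m³/d.

Q_w ≈ 15.9 m³/d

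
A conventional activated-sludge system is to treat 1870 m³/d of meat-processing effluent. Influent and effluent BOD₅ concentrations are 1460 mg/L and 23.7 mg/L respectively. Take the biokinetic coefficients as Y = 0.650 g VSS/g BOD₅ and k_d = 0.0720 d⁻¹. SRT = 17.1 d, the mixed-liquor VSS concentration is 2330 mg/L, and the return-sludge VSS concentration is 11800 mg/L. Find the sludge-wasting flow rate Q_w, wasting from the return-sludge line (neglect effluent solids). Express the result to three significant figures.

Q_w ≈ 66.3 m³/d

Steady-state biomass mass balance: V·X·(1 + k_d·θ_c) = Y·Q·(S₀ − S)·θ_c, so V = 0.650 × 1870 × (1460 − 23.7) × 17.1 / [2330 × (1 + 0.0720 × 17.1)] = 2.99×10^7 / 5199 = 5743 m³.
Wasting from the return line (neglecting effluent solids): Q_w = V·X / (θ_c·X_r) = 5743 × 2330 / (17.1 × 11800) = 66.31 m³/d.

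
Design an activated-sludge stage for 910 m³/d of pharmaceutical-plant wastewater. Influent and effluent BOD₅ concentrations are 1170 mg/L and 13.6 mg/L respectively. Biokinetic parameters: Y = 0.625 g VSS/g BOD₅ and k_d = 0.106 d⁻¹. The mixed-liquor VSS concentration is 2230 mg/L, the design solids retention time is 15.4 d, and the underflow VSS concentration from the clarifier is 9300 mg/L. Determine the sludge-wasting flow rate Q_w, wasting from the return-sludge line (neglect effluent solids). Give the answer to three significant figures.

Steady-state biomass mass balance: V·X·(1 + k_d·θ_c) = Y·Q·(S₀ − S)·θ_c, so V = 0.625 × 910 × (1170 − 13.6) × 15.4 / [2230 × (1 + 0.106 × 15.4)] = 1.01×10^7 / 5870 = 1725 m³.
Q_w = (V·X)/(θ_c X_r) = 1725 × 2230 / (15.4 × 9300) = 26.87 m³/d.

Q_w ≈ 26.9 m³/d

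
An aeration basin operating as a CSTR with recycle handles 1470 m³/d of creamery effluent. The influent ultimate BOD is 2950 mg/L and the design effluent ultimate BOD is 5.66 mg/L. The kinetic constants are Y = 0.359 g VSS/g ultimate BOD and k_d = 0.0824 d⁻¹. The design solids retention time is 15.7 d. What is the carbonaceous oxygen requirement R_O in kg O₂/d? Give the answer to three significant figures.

R_O ≈ 3370 kg O₂/d

Observed yield with endogenous decay: Y_obs = Y / (1 + k_d·θ_c) = 0.359 / (1 + 0.0824 × 15.7) = 0.359 / 2.294 = 0.1565 g VSS/g ultimate BOD.
ΔS = 2950 − 5.66 = 2944 mg/L, so the substrate removal rate is 1470 × 2944/1000 = 4328 kg ultimate BOD/d.
P_X = Y_obs·Q·(S₀ − S) = 0.1565 × 4328 = 677.4 kg VSS/d.
Carbonaceous O₂ demand = substrate oxidised − cell-mass equivalent = 4328 − 1.42 × 677.4 = 3366 kg O₂/d.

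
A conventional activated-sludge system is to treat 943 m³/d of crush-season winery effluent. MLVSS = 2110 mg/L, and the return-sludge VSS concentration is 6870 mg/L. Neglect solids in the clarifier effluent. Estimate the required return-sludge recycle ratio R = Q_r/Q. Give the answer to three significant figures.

R ≈ 0.443

Mass balance around the secondary clarifier (neglecting effluent solids): R = X / (X_r − X) = 2110 / (6870 − 2110) = 0.4433.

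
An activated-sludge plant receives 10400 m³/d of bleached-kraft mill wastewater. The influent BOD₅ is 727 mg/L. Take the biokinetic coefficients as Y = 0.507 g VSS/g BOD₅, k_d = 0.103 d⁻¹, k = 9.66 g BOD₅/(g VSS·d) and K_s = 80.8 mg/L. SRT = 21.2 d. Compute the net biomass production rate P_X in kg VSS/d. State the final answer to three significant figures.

P_X ≈ 1200 kg VSS/d

For a completely mixed reactor with recycle the Lawrence–McCarty relation gives S = K_s·(1 + k_d·θ_c) / [θ_c·(Y·k − k_d) − 1] = 80.8 × (1 + 0.103 × 21.2) / [21.2 × (0.507 × 9.66 − 0.103) − 1] = 257.2 / 100.6 = 2.556 mg/L.
Observed yield with endogenous decay: Y_obs = Y / (1 + k_d·θ_c) = 0.507 / (1 + 0.103 × 21.2) = 0.507 / 3.184 = 0.1593 g VSS/g BOD₅.
Substrate removed = Q·(S₀ − S) = 10400 m³/d × (727 − 2.56) g/m³ = 7.53×10^6 g/d = 7534 kg/d.
So the net sludge growth is P_X = 0.1593 × 7534 = 1200 kg VSS/d.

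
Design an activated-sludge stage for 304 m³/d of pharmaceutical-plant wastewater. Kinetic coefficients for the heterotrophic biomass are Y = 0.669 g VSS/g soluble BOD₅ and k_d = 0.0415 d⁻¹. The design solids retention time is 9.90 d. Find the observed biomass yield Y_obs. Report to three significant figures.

Y_obs = Y / (1 + k_d θ_c) = 0.669 / (1 + 0.0415 × 9.90) = 0.669 / 1.411 = 0.4742.

Y_obs ≈ 0.474 g VSS/g soluble BOD₅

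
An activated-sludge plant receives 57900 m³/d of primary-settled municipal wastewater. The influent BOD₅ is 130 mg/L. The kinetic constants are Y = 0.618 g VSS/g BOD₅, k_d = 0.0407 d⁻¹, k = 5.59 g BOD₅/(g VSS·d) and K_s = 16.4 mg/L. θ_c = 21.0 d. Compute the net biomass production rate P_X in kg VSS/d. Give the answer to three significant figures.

P_X ≈ 2500 kg VSS/d

For a completely mixed reactor with recycle the Lawrence–McCarty relation gives S = K_s·(1 + k_d·θ_c) / [θ_c·(Y·k − k_d) − 1] = 16.4 × (1 + 0.0407 × 21.0) / [21.0 × (0.618 × 5.59 − 0.0407) − 1] = 30.42 / 70.69 = 0.4303 mg/L.
The observed yield is Y_obs = Y/(1 + k_d·θ_c) = 0.618 / (1 + 0.0407 × 21.0) = 0.618 / 1.855 = 0.3332 g VSS per g BOD₅ removed.
ΔS = 130 − 0.430 = 129.6 mg/L, so the substrate removal rate is 57900 × 129.6/1000 = 7502 kg BOD₅/d.
Biomass produced: P_X = Y_obs·Q·ΔS = 0.3332 × 7502 ≈ 2500 kg VSS/d.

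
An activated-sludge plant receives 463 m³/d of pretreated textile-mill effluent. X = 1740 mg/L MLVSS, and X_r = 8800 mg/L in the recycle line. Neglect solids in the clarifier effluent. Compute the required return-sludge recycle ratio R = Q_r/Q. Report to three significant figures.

Mass balance around the secondary clarifier (neglecting effluent solids): R = X / (X_r − X) = 1740 / (8800 − 1740) = 0.2465.

R ≈ 0.246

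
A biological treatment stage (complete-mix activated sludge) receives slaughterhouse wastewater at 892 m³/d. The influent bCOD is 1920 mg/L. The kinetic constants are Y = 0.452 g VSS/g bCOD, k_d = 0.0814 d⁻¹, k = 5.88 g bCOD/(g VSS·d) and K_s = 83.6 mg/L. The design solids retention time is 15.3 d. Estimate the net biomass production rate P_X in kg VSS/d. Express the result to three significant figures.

Effluent substrate depends only on kinetics and SRT: S = K_s(1 + k_d θ_c) / [θ_c(Yk − k_d) − 1] = 83.6 × (1 + 0.0814 × 15.3) / [15.3 × (0.452 × 5.88 − 0.0814) − 1] = 187.7 / 38.42 = 4.886 mg/L.
Y_obs = Y / (1 + k_d θ_c) = 0.452 / (1 + 0.0814 × 15.3) = 0.452 / 2.245 = 0.2013.
Q·(S₀ − S) = 892 × (1920 − 4.89) × 10⁻³ = 1708 kg/d removed.
Net biomass production P_X = Y_obs × Q·(S₀ − S) = 0.2013 × 1708 = 343.9 kg VSS/d.

P_X ≈ 344 kg VSS/d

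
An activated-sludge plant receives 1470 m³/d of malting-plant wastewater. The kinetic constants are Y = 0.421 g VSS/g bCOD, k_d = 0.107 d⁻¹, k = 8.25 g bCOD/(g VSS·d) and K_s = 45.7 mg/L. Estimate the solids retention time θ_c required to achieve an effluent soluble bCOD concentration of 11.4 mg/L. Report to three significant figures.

θ_c ≈ 1.71 d

From 1/θ_c = Y·k·S/(K_s + S) − k_d: Y·k·S/(K_s+S) = 0.421 × 8.25 × 11.4 / (45.7 + 11.4) = 0.6934 d⁻¹.
θ_c = 1/(μ − k_d) = 1/(0.6934 − 0.107) = 1/0.5864 = 1.705 d.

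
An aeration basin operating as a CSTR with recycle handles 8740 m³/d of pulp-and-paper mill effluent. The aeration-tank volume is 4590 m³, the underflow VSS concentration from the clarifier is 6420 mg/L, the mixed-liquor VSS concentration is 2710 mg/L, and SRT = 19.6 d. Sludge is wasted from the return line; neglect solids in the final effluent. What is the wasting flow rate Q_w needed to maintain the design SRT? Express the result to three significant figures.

θ_c = V·X/(Q_w·X_r) when wasting from the recycle, so Q_w = V·X/(θ_c·X_r) = 4590 × 2710 / (19.6 × 6420) = 98.85 m³/d.

Q_w ≈ 98.9 m³/d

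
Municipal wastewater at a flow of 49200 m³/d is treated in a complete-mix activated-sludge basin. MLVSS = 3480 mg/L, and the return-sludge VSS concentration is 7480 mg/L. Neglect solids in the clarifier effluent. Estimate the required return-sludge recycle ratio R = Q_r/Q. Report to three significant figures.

Mass balance around the secondary clarifier (neglecting effluent solids): R = X / (X_r − X) = 3480 / (7480 − 3480) = 0.8700.

R ≈ 0.870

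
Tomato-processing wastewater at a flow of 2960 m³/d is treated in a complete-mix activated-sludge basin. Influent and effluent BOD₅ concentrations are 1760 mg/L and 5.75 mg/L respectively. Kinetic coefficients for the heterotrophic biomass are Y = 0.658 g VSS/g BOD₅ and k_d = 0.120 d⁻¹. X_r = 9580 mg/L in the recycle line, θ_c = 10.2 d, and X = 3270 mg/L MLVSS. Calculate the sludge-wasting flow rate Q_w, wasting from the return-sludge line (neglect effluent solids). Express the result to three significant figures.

Q_w ≈ 160 m³/d

Steady-state biomass mass balance: V·X·(1 + k_d·θ_c) = Y·Q·(S₀ − S)·θ_c, so V = 0.658 × 2960 × (1760 − 5.75) × 10.2 / [3270 × (1 + 0.120 × 10.2)] = 3.49×10^7 / 7272 = 4792 m³.
Wasting from the return line (neglecting effluent solids): Q_w = V·X / (θ_c·X_r) = 4792 × 3270 / (10.2 × 9580) = 160.4 m³/d.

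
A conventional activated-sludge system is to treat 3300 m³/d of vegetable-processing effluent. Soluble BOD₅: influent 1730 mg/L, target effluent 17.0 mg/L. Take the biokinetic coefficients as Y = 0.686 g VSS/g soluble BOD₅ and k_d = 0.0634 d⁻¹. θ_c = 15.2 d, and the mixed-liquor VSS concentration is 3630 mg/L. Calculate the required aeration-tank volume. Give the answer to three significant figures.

Rearranging the biomass balance for a CMAS with decay, V = Y·Q·ΔS·θ_c / [X·(1+k_d θ_c)] = 0.686 × 3300 × (1730 − 17.0) × 15.2 / [3630 × (1 + 0.0634 × 15.2)] = 5.89×10^7 / 7128 = 8269 m³.

V ≈ 8270 m³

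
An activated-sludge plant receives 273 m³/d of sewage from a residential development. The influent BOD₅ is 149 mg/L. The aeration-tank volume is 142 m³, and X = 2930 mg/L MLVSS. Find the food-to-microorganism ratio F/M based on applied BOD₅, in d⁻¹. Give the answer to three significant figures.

F/M ≈ 0.0978 d⁻¹

F/M = Q·S₀ / (V·X) = 273 × 149 / (142.0 × 2930) = 0.09777 g BOD₅·(g VSS·d)⁻¹.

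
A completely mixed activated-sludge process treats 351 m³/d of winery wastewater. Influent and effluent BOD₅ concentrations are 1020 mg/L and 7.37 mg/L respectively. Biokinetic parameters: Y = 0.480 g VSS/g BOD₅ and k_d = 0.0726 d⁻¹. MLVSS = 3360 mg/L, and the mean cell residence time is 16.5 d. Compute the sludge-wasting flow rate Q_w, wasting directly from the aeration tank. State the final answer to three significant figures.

From the SRT design equation V = Y Q (S₀−S) θ_c / [X (1 + k_d θ_c)] = 0.480 × 351 × (1020 − 7.37) × 16.5 / [3360 × (1 + 0.0726 × 16.5)] = 2.82×10^6 / 7385 = 381.2 m³.
With mixed-liquor wasting, θ_c = V/Q_w, so Q_w = V/θ_c = 381.2/16.5 = 23.10 m³/d.

Q_w ≈ 23.1 m³/d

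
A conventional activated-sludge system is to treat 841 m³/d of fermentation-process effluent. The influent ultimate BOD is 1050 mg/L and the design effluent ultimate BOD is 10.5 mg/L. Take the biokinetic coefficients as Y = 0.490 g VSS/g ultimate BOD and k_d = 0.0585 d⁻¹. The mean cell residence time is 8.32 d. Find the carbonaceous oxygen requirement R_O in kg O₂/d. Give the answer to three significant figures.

Y_obs = Y / (1 + k_d θ_c) = 0.490 / (1 + 0.0585 × 8.32) = 0.490 / 1.487 = 0.3296.
Substrate removed = Q·(S₀ − S) = 841 m³/d × (1050 − 10.5) g/m³ = 8.74×10^5 g/d = 874.2 kg/d.
Biomass synthesised: P_X = Y_obs × 874.2 = 288.1 kg VSS/d.
R_O = Q·(S₀ − S) − 1.42·P_X = 874.2 − 1.42 × 288.1 = 465.1 kg O₂/d.

R_O ≈ 465 kg O₂/d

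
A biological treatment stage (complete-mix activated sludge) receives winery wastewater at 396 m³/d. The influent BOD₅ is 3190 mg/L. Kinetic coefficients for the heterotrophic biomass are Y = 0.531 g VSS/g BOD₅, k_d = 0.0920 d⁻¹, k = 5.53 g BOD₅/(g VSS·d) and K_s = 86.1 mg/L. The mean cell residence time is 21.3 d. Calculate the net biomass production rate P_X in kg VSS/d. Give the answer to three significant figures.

P_X ≈ 226 kg VSS/d

Effluent substrate depends only on kinetics and SRT: S = K_s(1 + k_d θ_c) / [θ_c(Yk − k_d) − 1] = 86.1 × (1 + 0.0920 × 21.3) / [21.3 × (0.531 × 5.53 − 0.0920) − 1] = 254.8 / 59.59 = 4.277 mg/L.
Correct the yield for decay: Y_obs = Y/(1 + k_d θ_c) = 0.531 / (1 + 0.0920 × 21.3) = 0.531 / 2.960 = 0.1794.
ΔS = 3190 − 4.28 = 3186 mg/L, so the substrate removal rate is 396 × 3186/1000 = 1262 kg BOD₅/d.
So the net sludge growth is P_X = 0.1794 × 1262 = 226.3 kg VSS/d.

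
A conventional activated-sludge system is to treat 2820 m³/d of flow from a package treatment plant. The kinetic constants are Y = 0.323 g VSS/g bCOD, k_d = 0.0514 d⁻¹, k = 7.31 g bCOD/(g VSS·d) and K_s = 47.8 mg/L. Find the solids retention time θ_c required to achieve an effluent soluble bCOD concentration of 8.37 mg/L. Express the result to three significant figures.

θ_c ≈ 3.33 d

Specific growth rate at S = 8.37 mg/L: μ = YkS/(K_s+S) = 0.323·7.31·8.37/(47.8+8.37) = 0.3518 d⁻¹.
1/θ_c = 0.3518 − 0.0514 = 0.3004 d⁻¹, so θ_c = 3.328 d.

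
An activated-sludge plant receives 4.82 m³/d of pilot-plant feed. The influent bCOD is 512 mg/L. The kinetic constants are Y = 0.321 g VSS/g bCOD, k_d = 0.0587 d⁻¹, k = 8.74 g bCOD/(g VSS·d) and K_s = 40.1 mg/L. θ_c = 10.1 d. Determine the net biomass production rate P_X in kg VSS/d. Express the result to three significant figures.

P_X ≈ 0.495 kg VSS/d

For a completely mixed reactor with recycle the Lawrence–McCarty relation gives S = K_s·(1 + k_d·θ_c) / [θ_c·(Y·k − k_d) − 1] = 40.1 × (1 + 0.0587 × 10.1) / [10.1 × (0.321 × 8.74 − 0.0587) − 1] = 63.87 / 26.74 = 2.388 mg/L.
Y_obs = Y / (1 + k_d θ_c) = 0.321 / (1 + 0.0587 × 10.1) = 0.321 / 1.593 = 0.2015.
Q·(S₀ − S) = 4.82 × (512 − 2.39) × 10⁻³ = 2.456 kg/d removed.
P_X = Y_obs · Q(S₀ − S) = 0.2015 × 2.456 = 0.4950 kg VSS/d.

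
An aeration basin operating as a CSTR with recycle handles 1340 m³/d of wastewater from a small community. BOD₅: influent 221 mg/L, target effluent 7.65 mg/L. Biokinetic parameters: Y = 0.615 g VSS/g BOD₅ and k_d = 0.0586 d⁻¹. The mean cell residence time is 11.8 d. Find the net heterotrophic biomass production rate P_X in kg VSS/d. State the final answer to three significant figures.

P_X ≈ 104 kg VSS/d

Correct the yield for decay: Y_obs = Y/(1 + k_d θ_c) = 0.615 / (1 + 0.0586 × 11.8) = 0.615 / 1.691 = 0.3636.
Substrate removed = Q·(S₀ − S) = 1340 m³/d × (221 − 7.65) g/m³ = 2.86×10^5 g/d = 285.9 kg/d.
P_X = Y_obs · Q(S₀ − S) = 0.3636 × 285.9 = 103.9 kg VSS/d.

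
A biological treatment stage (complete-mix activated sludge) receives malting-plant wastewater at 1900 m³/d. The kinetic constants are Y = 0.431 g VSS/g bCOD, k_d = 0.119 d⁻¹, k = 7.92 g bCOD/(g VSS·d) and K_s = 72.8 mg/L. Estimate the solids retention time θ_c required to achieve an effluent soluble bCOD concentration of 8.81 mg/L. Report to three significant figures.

θ_c ≈ 4.01 d

At the target effluent, Y k S/(K_s+S) = 0.431×7.92×8.81/81.61 = 0.3685 d⁻¹.
θ_c = 1/(μ − k_d) = 1/(0.3685 − 0.119) = 1/0.2495 = 4.008 d.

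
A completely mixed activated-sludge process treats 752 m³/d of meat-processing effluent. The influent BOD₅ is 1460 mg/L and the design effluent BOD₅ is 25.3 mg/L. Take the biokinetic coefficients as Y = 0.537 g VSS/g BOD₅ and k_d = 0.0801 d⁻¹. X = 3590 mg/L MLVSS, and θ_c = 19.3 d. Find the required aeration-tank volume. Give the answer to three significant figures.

Steady-state biomass mass balance: V·X·(1 + k_d·θ_c) = Y·Q·(S₀ − S)·θ_c, so V = 0.537 × 752 × (1460 − 25.3) × 19.3 / [3590 × (1 + 0.0801 × 19.3)] = 1.12×10^7 / 9140 = 1223 m³.

V ≈ 1220 m³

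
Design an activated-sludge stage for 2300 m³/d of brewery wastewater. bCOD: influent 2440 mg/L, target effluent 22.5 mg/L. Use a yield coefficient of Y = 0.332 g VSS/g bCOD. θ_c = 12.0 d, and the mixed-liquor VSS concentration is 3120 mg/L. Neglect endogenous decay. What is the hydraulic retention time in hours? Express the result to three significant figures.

V·X = Y·Q·ΔS·θ_c gives V = 0.332 × 2300 × (2440 − 22.5) × 12.0 / 3120 = 7100 m³.
τ = V/Q = 7100/2300 = 3.087 d, or 74.09 h.

τ ≈ 74.1 h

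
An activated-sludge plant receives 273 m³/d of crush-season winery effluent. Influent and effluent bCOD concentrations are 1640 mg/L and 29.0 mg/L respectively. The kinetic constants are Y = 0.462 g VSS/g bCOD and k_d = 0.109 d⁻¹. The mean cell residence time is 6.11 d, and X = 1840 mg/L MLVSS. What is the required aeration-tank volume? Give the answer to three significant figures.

Steady-state biomass mass balance: V·X·(1 + k_d·θ_c) = Y·Q·(S₀ − S)·θ_c, so V = 0.462 × 273 × (1640 − 29.0) × 6.11 / [1840 × (1 + 0.109 × 6.11)] = 1.24×10^6 / 3065 = 405.0 m³.

V ≈ 405 m³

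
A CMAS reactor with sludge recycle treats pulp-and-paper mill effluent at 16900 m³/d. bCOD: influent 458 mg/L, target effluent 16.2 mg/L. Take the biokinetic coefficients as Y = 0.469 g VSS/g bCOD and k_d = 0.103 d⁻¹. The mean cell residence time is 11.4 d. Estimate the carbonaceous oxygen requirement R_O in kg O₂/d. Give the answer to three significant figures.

R_O ≈ 5180 kg O₂/d

Y_obs = Y / (1 + k_d θ_c) = 0.469 / (1 + 0.103 × 11.4) = 0.469 / 2.174 = 0.2157.
Substrate removed = Q·(S₀ − S) = 16900 m³/d × (458 − 16.2) g/m³ = 7.47×10^6 g/d = 7466 kg/d.
P_X = Y_obs·Q·(S₀ − S) = 0.2157 × 7466 = 1611 kg VSS/d.
Carbonaceous O₂ demand = substrate oxidised − cell-mass equivalent = 7466 − 1.42 × 1611 = 5179 kg O₂/d.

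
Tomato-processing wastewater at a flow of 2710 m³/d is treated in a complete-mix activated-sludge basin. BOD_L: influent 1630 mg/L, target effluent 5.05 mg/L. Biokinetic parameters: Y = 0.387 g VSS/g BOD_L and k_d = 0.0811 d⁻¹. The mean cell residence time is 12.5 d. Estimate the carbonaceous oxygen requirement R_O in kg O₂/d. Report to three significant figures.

The observed yield is Y_obs = Y/(1 + k_d·θ_c) = 0.387 / (1 + 0.0811 × 12.5) = 0.387 / 2.014 = 0.1922 g VSS per g BOD_L removed.
Mass of BOD_L removed per day: Q(S₀ − S) = 2710 × 1625 g/m³ = 4404 kg/d.
P_X = Y_obs·Q·(S₀ − S) = 0.1922 × 4404 = 846.3 kg VSS/d.
Carbonaceous O₂ demand = substrate oxidised − cell-mass equivalent = 4404 − 1.42 × 846.3 = 3202 kg O₂/d.

R_O ≈ 3200 kg O₂/d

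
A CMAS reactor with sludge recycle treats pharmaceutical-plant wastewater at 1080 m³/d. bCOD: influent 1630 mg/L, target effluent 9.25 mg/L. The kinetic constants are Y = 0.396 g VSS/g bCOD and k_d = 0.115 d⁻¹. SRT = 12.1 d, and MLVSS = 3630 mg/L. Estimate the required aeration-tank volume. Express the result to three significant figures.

V ≈ 966 m³

Rearranging the biomass balance for a CMAS with decay, V = Y·Q·ΔS·θ_c / [X·(1+k_d θ_c)] = 0.396 × 1080 × (1630 − 9.25) × 12.1 / [3630 × (1 + 0.115 × 12.1)] = 8.39×10^6 / 8681 = 966.1 m³.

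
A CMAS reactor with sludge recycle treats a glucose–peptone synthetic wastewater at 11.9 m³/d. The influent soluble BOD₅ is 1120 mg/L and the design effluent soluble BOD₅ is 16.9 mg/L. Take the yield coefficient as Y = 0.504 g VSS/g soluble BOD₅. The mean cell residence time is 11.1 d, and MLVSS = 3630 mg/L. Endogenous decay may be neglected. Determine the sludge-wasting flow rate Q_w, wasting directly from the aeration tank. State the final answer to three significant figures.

With k_d = 0 the design equation reduces to V = Y Q (S₀−S) θ_c / X = 0.504 × 11.9 × (1120 − 16.9) × 11.1 / 3630 = 20.23 m³.
For wasting at MLVSS concentration, Q_w = V/θ_c = 20.23/11.1 = 1.823 m³/d.

Q_w ≈ 1.82 m³/d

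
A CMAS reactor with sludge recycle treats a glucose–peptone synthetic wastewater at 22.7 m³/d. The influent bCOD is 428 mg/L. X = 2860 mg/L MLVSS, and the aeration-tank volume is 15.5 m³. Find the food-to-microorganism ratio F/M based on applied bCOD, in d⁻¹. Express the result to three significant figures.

F/M ≈ 0.219 d⁻¹

F/M = Q·S₀ / (V·X) = 22.7 × 428 / (15.50 × 2860) = 0.2192 g bCOD·(g VSS·d)⁻¹.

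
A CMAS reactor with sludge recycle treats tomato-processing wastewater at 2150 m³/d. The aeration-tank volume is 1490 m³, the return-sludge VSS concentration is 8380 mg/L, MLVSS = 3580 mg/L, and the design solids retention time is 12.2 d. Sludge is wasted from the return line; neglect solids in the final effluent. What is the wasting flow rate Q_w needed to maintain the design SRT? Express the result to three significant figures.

Q_w ≈ 52.2 m³/d

θ_c = V·X/(Q_w·X_r) when wasting from the recycle, so Q_w = V·X/(θ_c·X_r) = 1490 × 3580 / (12.2 × 8380) = 52.18 m³/d.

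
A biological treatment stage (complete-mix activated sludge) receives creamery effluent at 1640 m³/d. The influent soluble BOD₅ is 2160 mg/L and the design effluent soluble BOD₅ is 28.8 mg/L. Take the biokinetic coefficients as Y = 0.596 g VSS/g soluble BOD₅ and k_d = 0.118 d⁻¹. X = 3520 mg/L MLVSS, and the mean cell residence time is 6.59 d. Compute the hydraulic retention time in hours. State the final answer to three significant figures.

τ ≈ 32.1 h

Steady-state biomass mass balance: V·X·(1 + k_d·θ_c) = Y·Q·(S₀ − S)·θ_c, so V = 0.596 × 1640 × (2160 − 28.8) × 6.59 / [3520 × (1 + 0.118 × 6.59)] = 1.37×10^7 / 6257 = 2194 m³.
Hydraulic retention time τ = V/Q = 2194 / 1640 = 1.338 d = 32.11 h.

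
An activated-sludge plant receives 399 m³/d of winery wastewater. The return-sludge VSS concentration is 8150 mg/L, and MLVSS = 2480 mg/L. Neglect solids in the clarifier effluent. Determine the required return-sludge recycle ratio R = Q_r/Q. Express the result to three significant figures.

Mass balance around the secondary clarifier (neglecting effluent solids): R = X / (X_r − X) = 2480 / (8150 − 2480) = 0.4374.

R ≈ 0.437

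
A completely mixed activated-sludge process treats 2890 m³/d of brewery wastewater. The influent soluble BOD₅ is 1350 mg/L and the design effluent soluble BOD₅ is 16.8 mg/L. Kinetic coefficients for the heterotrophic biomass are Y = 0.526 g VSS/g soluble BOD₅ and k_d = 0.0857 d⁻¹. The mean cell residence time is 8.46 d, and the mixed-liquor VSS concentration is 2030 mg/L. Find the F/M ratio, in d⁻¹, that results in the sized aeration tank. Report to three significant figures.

F/M ≈ 0.393 d⁻¹

Steady-state biomass mass balance: V·X·(1 + k_d·θ_c) = Y·Q·(S₀ − S)·θ_c, so V = 0.526 × 2890 × (1350 − 16.8) × 8.46 / [2030 × (1 + 0.0857 × 8.46)] = 1.71×10^7 / 3502 = 4896 m³.
Food-to-microorganism ratio F/M = Q S₀ / (V X) = 2890 × 1350 / (4896 × 2030) = 0.3925 d⁻¹.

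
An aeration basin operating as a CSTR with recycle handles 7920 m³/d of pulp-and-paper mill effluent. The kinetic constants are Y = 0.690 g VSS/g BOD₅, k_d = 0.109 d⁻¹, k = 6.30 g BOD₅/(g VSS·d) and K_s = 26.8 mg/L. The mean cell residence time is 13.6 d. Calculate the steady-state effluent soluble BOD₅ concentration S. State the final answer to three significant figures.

Effluent substrate depends only on kinetics and SRT: S = K_s(1 + k_d θ_c) / [θ_c(Yk − k_d) − 1] = 26.8 × (1 + 0.109 × 13.6) / [13.6 × (0.690 × 6.30 − 0.109) − 1] = 66.53 / 56.64 = 1.175 mg/L.

S ≈ 1.17 mg/L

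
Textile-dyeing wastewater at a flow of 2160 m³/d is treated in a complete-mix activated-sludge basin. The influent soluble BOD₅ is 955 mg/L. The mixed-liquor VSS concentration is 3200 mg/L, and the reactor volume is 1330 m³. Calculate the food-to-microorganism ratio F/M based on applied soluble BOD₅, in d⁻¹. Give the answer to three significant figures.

F/M ≈ 0.485 d⁻¹

F/M = Q·S₀ / (V·X) = 2160 × 955 / (1330 × 3200) = 0.4847 g soluble BOD₅·(g VSS·d)⁻¹.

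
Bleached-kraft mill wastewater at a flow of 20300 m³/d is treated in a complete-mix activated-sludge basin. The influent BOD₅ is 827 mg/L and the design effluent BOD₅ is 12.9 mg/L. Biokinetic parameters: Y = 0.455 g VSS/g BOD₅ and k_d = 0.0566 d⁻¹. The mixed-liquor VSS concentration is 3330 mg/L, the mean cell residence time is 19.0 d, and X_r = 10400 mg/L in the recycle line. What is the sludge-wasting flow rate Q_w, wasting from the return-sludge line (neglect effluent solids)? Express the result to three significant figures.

Q_w ≈ 348 m³/d

From the SRT design equation V = Y Q (S₀−S) θ_c / [X (1 + k_d θ_c)] = 0.455 × 20300 × (827 − 12.9) × 19.0 / [3330 × (1 + 0.0566 × 19.0)] = 1.43×10^8 / 6911 = 20672 m³.
θ_c = V·X/(Q_w·X_r) when wasting from the recycle, so Q_w = V·X/(θ_c·X_r) = 20672 × 3330 / (19.0 × 10400) = 348.4 m³/d.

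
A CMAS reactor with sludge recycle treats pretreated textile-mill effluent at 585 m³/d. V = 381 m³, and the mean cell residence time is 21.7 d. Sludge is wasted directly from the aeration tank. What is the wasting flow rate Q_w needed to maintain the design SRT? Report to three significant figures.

With mixed-liquor wasting, θ_c = V/Q_w, so Q_w = V/θ_c = 381.0/21.7 = 17.56 m³/d.

Q_w ≈ 17.6 m³/d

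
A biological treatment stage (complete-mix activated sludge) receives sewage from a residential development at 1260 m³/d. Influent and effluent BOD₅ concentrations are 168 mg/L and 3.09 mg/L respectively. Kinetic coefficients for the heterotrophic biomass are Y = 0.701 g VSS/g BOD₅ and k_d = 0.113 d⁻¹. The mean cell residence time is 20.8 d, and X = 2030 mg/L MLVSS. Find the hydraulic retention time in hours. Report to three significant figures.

τ ≈ 8.48 h

From the SRT design equation V = Y Q (S₀−S) θ_c / [X (1 + k_d θ_c)] = 0.701 × 1260 × (168 − 3.09) × 20.8 / [2030 × (1 + 0.113 × 20.8)] = 3.03×10^6 / 6801 = 445.5 m³.
Hydraulic retention time τ = V/Q = 445.5 / 1260 = 0.3535 d = 8.485 h.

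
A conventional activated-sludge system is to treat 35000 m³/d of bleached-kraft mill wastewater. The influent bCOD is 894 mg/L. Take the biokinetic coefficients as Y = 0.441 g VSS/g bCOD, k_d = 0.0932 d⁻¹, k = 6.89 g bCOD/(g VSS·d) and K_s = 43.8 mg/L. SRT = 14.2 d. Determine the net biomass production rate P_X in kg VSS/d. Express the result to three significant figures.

From the Monod/SRT balance for a CMAS, S = K_s·(1+k_d θ_c)/[θ_c·(Y k − k_d) − 1] = 43.8 × (1 + 0.0932 × 14.2) / [14.2 × (0.441 × 6.89 − 0.0932) − 1] = 101.8 / 40.82 = 2.493 mg/L.
The observed yield is Y_obs = Y/(1 + k_d·θ_c) = 0.441 / (1 + 0.0932 × 14.2) = 0.441 / 2.323 = 0.1898 g VSS per g bCOD removed.
Substrate removed = Q·(S₀ − S) = 35000 m³/d × (894 − 2.49) g/m³ = 3.12×10^7 g/d = 31203 kg/d.
Biomass produced: P_X = Y_obs·Q·ΔS = 0.1898 × 31203 ≈ 5922 kg VSS/d.

P_X ≈ 5920 kg VSS/d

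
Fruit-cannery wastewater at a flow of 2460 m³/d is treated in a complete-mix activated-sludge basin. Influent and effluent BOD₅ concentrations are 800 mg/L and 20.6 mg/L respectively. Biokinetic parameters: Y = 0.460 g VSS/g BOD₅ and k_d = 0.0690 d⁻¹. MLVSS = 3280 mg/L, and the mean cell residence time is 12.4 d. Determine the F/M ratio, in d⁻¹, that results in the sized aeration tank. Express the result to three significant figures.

Steady-state biomass mass balance: V·X·(1 + k_d·θ_c) = Y·Q·(S₀ − S)·θ_c, so V = 0.460 × 2460 × (800 − 20.6) × 12.4 / [3280 × (1 + 0.0690 × 12.4)] = 1.09×10^7 / 6086 = 1797 m³.
Food-to-microorganism ratio F/M = Q S₀ / (V X) = 2460 × 800 / (1797 × 3280) = 0.3339 d⁻¹.

F/M ≈ 0.334 d⁻¹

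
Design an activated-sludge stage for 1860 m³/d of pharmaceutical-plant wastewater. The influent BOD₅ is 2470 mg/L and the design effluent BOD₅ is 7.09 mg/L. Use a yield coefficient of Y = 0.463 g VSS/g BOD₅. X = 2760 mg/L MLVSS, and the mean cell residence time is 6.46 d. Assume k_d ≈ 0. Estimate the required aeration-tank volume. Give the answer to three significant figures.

V ≈ 4960 m³

V·X = Y·Q·ΔS·θ_c gives V = 0.463 × 1860 × (2470 − 7.09) × 6.46 / 2760 = 4964 m³.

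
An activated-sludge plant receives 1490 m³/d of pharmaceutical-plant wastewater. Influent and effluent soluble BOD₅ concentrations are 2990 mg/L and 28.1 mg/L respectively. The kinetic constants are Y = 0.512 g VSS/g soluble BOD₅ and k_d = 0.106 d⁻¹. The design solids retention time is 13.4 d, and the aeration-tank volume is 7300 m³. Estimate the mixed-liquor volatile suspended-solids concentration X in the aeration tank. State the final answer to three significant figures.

X ≈ 1710 mg/L

Solving the biomass balance for X: X = Y Q (S₀−S) θ_c / [V (1+k_d θ_c)] = 0.512 × 1490 × (2990 − 28.1) × 13.4 / [7300 × (1 + 0.106 × 13.4)] = 1714 mg/L.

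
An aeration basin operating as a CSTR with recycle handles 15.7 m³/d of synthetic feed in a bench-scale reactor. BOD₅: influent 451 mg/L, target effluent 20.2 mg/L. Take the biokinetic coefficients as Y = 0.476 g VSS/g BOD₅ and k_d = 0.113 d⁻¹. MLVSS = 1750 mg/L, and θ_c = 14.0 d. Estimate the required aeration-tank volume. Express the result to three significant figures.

V ≈ 9.98 m³

Steady-state biomass mass balance: V·X·(1 + k_d·θ_c) = Y·Q·(S₀ − S)·θ_c, so V = 0.476 × 15.7 × (451 − 20.2) × 14.0 / [1750 × (1 + 0.113 × 14.0)] = 4.51×10^4 / 4518 = 9.975 m³.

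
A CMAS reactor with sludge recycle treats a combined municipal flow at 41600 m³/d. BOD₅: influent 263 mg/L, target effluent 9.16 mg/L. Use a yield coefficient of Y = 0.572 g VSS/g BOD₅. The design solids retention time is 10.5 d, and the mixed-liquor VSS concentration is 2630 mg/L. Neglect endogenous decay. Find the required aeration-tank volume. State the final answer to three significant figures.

With k_d = 0 the design equation reduces to V = Y Q (S₀−S) θ_c / X = 0.572 × 41600 × (263 − 9.16) × 10.5 / 2630 = 24115 m³.

V ≈ 24100 m³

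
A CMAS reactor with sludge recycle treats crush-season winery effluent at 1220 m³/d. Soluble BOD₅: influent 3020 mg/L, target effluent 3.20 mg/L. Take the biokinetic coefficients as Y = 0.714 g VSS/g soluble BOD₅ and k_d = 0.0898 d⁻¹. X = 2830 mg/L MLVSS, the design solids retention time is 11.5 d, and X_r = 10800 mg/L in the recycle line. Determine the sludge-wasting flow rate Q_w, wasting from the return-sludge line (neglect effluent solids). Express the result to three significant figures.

Rearranging the biomass balance for a CMAS with decay, V = Y·Q·ΔS·θ_c / [X·(1+k_d θ_c)] = 0.714 × 1220 × (3020 − 3.20) × 11.5 / [2830 × (1 + 0.0898 × 11.5)] = 3.02×10^7 / 5753 = 5253 m³.
Wasting from the return line (neglecting effluent solids): Q_w = V·X / (θ_c·X_r) = 5253 × 2830 / (11.5 × 10800) = 119.7 m³/d.

Q_w ≈ 120 m³/d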